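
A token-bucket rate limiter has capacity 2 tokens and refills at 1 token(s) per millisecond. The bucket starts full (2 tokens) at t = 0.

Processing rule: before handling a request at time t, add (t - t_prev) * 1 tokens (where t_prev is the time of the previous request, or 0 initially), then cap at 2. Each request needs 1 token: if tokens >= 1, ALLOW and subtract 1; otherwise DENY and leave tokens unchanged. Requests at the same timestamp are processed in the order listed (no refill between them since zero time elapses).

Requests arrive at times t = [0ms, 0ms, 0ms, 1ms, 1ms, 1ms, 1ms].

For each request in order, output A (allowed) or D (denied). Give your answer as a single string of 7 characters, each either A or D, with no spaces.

Answer: AADADDD

Derivation:
Simulating step by step:
  req#1 t=0ms: ALLOW
  req#2 t=0ms: ALLOW
  req#3 t=0ms: DENY
  req#4 t=1ms: ALLOW
  req#5 t=1ms: DENY
  req#6 t=1ms: DENY
  req#7 t=1ms: DENY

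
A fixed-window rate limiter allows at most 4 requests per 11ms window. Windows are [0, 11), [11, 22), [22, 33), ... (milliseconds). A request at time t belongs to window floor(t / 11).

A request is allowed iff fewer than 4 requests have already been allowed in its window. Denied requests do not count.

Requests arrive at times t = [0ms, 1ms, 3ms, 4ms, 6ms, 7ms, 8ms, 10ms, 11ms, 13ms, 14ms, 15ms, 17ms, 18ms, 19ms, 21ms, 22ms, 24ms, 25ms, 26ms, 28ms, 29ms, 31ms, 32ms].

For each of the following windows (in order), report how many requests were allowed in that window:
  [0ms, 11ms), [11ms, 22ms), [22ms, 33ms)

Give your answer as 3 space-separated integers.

Processing requests:
  req#1 t=0ms (window 0): ALLOW
  req#2 t=1ms (window 0): ALLOW
  req#3 t=3ms (window 0): ALLOW
  req#4 t=4ms (window 0): ALLOW
  req#5 t=6ms (window 0): DENY
  req#6 t=7ms (window 0): DENY
  req#7 t=8ms (window 0): DENY
  req#8 t=10ms (window 0): DENY
  req#9 t=11ms (window 1): ALLOW
  req#10 t=13ms (window 1): ALLOW
  req#11 t=14ms (window 1): ALLOW
  req#12 t=15ms (window 1): ALLOW
  req#13 t=17ms (window 1): DENY
  req#14 t=18ms (window 1): DENY
  req#15 t=19ms (window 1): DENY
  req#16 t=21ms (window 1): DENY
  req#17 t=22ms (window 2): ALLOW
  req#18 t=24ms (window 2): ALLOW
  req#19 t=25ms (window 2): ALLOW
  req#20 t=26ms (window 2): ALLOW
  req#21 t=28ms (window 2): DENY
  req#22 t=29ms (window 2): DENY
  req#23 t=31ms (window 2): DENY
  req#24 t=32ms (window 2): DENY

Allowed counts by window: 4 4 4

Answer: 4 4 4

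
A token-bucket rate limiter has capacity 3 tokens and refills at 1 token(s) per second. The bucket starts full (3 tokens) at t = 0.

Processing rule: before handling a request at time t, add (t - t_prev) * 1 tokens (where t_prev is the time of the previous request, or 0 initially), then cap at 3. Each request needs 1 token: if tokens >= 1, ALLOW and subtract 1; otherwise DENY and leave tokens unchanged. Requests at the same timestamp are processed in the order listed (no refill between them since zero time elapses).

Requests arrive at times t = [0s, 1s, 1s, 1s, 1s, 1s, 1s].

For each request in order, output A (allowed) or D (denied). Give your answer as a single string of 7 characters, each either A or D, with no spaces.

Answer: AAAADDD

Derivation:
Simulating step by step:
  req#1 t=0s: ALLOW
  req#2 t=1s: ALLOW
  req#3 t=1s: ALLOW
  req#4 t=1s: ALLOW
  req#5 t=1s: DENY
  req#6 t=1s: DENY
  req#7 t=1s: DENY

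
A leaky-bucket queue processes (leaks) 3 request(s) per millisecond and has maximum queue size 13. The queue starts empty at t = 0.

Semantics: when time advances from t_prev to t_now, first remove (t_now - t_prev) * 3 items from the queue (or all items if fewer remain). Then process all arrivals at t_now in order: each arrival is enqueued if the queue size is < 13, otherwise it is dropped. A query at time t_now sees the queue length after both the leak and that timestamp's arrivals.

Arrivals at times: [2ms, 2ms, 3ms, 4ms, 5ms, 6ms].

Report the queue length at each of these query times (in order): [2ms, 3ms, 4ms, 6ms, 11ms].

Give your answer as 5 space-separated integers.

Queue lengths at query times:
  query t=2ms: backlog = 2
  query t=3ms: backlog = 1
  query t=4ms: backlog = 1
  query t=6ms: backlog = 1
  query t=11ms: backlog = 0

Answer: 2 1 1 1 0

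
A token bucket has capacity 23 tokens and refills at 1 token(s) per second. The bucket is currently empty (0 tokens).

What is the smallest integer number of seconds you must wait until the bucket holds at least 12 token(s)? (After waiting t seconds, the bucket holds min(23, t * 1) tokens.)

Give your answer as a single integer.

Need t * 1 >= 12, so t >= 12/1.
Smallest integer t = ceil(12/1) = 12.

Answer: 12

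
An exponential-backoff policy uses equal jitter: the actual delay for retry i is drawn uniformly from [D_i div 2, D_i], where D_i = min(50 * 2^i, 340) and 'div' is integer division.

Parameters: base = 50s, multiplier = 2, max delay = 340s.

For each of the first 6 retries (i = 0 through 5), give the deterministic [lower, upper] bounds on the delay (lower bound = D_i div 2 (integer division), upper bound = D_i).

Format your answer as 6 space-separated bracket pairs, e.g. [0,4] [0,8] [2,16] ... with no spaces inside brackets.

Computing bounds per retry:
  i=0: D_i=min(50*2^0,340)=50, bounds=[25,50]
  i=1: D_i=min(50*2^1,340)=100, bounds=[50,100]
  i=2: D_i=min(50*2^2,340)=200, bounds=[100,200]
  i=3: D_i=min(50*2^3,340)=340, bounds=[170,340]
  i=4: D_i=min(50*2^4,340)=340, bounds=[170,340]
  i=5: D_i=min(50*2^5,340)=340, bounds=[170,340]

Answer: [25,50] [50,100] [100,200] [170,340] [170,340] [170,340]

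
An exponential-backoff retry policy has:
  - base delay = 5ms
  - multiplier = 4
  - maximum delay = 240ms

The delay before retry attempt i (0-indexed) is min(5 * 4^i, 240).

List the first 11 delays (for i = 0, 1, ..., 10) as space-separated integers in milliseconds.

Answer: 5 20 80 240 240 240 240 240 240 240 240

Derivation:
Computing each delay:
  i=0: min(5*4^0, 240) = 5
  i=1: min(5*4^1, 240) = 20
  i=2: min(5*4^2, 240) = 80
  i=3: min(5*4^3, 240) = 240
  i=4: min(5*4^4, 240) = 240
  i=5: min(5*4^5, 240) = 240
  i=6: min(5*4^6, 240) = 240
  i=7: min(5*4^7, 240) = 240
  i=8: min(5*4^8, 240) = 240
  i=9: min(5*4^9, 240) = 240
  i=10: min(5*4^10, 240) = 240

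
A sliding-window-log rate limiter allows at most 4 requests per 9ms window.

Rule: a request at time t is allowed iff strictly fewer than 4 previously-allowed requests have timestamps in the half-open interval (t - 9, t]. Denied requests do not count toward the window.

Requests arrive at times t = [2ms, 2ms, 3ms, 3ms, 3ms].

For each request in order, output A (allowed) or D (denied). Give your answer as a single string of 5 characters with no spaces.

Answer: AAAAD

Derivation:
Tracking allowed requests in the window:
  req#1 t=2ms: ALLOW
  req#2 t=2ms: ALLOW
  req#3 t=3ms: ALLOW
  req#4 t=3ms: ALLOW
  req#5 t=3ms: DENY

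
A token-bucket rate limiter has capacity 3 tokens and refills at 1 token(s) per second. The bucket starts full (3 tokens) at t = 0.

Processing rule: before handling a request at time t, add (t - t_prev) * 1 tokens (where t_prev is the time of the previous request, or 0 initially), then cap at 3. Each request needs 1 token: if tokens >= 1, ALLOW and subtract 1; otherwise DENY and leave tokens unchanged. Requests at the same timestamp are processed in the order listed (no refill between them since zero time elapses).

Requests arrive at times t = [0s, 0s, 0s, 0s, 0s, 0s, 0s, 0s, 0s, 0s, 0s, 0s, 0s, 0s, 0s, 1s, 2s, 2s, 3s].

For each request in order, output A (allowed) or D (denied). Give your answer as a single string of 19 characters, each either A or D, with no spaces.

Answer: AAADDDDDDDDDDDDAADA

Derivation:
Simulating step by step:
  req#1 t=0s: ALLOW
  req#2 t=0s: ALLOW
  req#3 t=0s: ALLOW
  req#4 t=0s: DENY
  req#5 t=0s: DENY
  req#6 t=0s: DENY
  req#7 t=0s: DENY
  req#8 t=0s: DENY
  req#9 t=0s: DENY
  req#10 t=0s: DENY
  req#11 t=0s: DENY
  req#12 t=0s: DENY
  req#13 t=0s: DENY
  req#14 t=0s: DENY
  req#15 t=0s: DENY
  req#16 t=1s: ALLOW
  req#17 t=2s: ALLOW
  req#18 t=2s: DENY
  req#19 t=3s: ALLOW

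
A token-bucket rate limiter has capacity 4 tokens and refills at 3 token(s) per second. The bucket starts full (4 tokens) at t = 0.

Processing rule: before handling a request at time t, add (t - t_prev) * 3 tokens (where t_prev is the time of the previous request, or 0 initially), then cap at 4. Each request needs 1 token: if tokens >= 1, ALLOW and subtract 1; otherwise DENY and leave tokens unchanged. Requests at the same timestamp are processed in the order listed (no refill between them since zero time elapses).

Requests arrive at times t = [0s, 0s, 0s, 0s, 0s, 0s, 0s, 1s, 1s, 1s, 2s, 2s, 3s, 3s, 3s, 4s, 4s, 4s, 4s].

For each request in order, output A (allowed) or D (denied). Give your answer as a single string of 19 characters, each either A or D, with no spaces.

Answer: AAAADDDAAAAAAAAAAAA

Derivation:
Simulating step by step:
  req#1 t=0s: ALLOW
  req#2 t=0s: ALLOW
  req#3 t=0s: ALLOW
  req#4 t=0s: ALLOW
  req#5 t=0s: DENY
  req#6 t=0s: DENY
  req#7 t=0s: DENY
  req#8 t=1s: ALLOW
  req#9 t=1s: ALLOW
  req#10 t=1s: ALLOW
  req#11 t=2s: ALLOW
  req#12 t=2s: ALLOW
  req#13 t=3s: ALLOW
  req#14 t=3s: ALLOW
  req#15 t=3s: ALLOW
  req#16 t=4s: ALLOW
  req#17 t=4s: ALLOW
  req#18 t=4s: ALLOW
  req#19 t=4s: ALLOW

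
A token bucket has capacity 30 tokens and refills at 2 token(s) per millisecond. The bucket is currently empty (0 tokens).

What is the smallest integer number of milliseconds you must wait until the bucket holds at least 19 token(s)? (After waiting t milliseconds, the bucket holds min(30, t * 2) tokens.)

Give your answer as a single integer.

Answer: 10

Derivation:
Need t * 2 >= 19, so t >= 19/2.
Smallest integer t = ceil(19/2) = 10.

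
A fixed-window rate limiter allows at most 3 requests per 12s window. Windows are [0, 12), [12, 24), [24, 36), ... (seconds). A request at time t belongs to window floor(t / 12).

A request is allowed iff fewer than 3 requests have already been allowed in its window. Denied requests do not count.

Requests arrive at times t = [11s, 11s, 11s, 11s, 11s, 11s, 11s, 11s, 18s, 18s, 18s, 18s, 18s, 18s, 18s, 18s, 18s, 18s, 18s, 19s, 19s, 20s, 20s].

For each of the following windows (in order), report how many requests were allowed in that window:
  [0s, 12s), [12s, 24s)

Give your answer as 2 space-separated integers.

Answer: 3 3

Derivation:
Processing requests:
  req#1 t=11s (window 0): ALLOW
  req#2 t=11s (window 0): ALLOW
  req#3 t=11s (window 0): ALLOW
  req#4 t=11s (window 0): DENY
  req#5 t=11s (window 0): DENY
  req#6 t=11s (window 0): DENY
  req#7 t=11s (window 0): DENY
  req#8 t=11s (window 0): DENY
  req#9 t=18s (window 1): ALLOW
  req#10 t=18s (window 1): ALLOW
  req#11 t=18s (window 1): ALLOW
  req#12 t=18s (window 1): DENY
  req#13 t=18s (window 1): DENY
  req#14 t=18s (window 1): DENY
  req#15 t=18s (window 1): DENY
  req#16 t=18s (window 1): DENY
  req#17 t=18s (window 1): DENY
  req#18 t=18s (window 1): DENY
  req#19 t=18s (window 1): DENY
  req#20 t=19s (window 1): DENY
  req#21 t=19s (window 1): DENY
  req#22 t=20s (window 1): DENY
  req#23 t=20s (window 1): DENY

Allowed counts by window: 3 3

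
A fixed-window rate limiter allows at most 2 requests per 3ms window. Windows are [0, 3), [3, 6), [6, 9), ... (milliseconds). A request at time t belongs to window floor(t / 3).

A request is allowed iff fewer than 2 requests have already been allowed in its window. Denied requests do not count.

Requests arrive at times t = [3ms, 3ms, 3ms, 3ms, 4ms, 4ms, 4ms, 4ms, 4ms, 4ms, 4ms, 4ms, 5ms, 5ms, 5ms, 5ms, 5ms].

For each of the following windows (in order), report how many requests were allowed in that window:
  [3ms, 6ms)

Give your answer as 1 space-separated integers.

Processing requests:
  req#1 t=3ms (window 1): ALLOW
  req#2 t=3ms (window 1): ALLOW
  req#3 t=3ms (window 1): DENY
  req#4 t=3ms (window 1): DENY
  req#5 t=4ms (window 1): DENY
  req#6 t=4ms (window 1): DENY
  req#7 t=4ms (window 1): DENY
  req#8 t=4ms (window 1): DENY
  req#9 t=4ms (window 1): DENY
  req#10 t=4ms (window 1): DENY
  req#11 t=4ms (window 1): DENY
  req#12 t=4ms (window 1): DENY
  req#13 t=5ms (window 1): DENY
  req#14 t=5ms (window 1): DENY
  req#15 t=5ms (window 1): DENY
  req#16 t=5ms (window 1): DENY
  req#17 t=5ms (window 1): DENY

Allowed counts by window: 2

Answer: 2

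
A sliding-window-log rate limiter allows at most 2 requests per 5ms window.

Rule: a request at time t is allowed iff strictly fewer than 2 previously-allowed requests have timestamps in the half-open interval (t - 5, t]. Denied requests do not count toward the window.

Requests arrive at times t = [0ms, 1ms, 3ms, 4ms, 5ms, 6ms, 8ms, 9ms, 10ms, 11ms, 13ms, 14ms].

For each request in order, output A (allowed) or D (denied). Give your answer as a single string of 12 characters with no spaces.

Answer: AADDAADDAADD

Derivation:
Tracking allowed requests in the window:
  req#1 t=0ms: ALLOW
  req#2 t=1ms: ALLOW
  req#3 t=3ms: DENY
  req#4 t=4ms: DENY
  req#5 t=5ms: ALLOW
  req#6 t=6ms: ALLOW
  req#7 t=8ms: DENY
  req#8 t=9ms: DENY
  req#9 t=10ms: ALLOW
  req#10 t=11ms: ALLOW
  req#11 t=13ms: DENY
  req#12 t=14ms: DENY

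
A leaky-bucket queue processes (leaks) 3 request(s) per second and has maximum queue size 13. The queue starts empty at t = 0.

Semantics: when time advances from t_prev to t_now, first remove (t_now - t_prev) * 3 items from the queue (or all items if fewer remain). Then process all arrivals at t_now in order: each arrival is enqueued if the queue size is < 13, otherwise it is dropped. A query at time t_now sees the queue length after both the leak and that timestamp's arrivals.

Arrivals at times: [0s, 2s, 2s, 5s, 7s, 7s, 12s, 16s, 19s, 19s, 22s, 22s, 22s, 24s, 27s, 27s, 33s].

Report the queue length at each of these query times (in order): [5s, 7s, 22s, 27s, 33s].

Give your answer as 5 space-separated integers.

Queue lengths at query times:
  query t=5s: backlog = 1
  query t=7s: backlog = 2
  query t=22s: backlog = 3
  query t=27s: backlog = 2
  query t=33s: backlog = 1

Answer: 1 2 3 2 1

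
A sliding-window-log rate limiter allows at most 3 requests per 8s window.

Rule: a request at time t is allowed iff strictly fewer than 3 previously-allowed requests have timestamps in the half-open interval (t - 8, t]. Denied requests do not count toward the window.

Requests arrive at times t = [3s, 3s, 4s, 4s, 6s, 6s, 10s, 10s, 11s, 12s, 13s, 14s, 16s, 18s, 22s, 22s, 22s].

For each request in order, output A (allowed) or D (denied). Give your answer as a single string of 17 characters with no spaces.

Answer: AAADDDDDAAADDDAAA

Derivation:
Tracking allowed requests in the window:
  req#1 t=3s: ALLOW
  req#2 t=3s: ALLOW
  req#3 t=4s: ALLOW
  req#4 t=4s: DENY
  req#5 t=6s: DENY
  req#6 t=6s: DENY
  req#7 t=10s: DENY
  req#8 t=10s: DENY
  req#9 t=11s: ALLOW
  req#10 t=12s: ALLOW
  req#11 t=13s: ALLOW
  req#12 t=14s: DENY
  req#13 t=16s: DENY
  req#14 t=18s: DENY
  req#15 t=22s: ALLOW
  req#16 t=22s: ALLOW
  req#17 t=22s: ALLOW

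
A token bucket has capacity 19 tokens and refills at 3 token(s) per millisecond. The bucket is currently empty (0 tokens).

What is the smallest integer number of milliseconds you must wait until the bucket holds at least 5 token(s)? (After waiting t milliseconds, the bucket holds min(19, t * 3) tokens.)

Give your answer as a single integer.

Answer: 2

Derivation:
Need t * 3 >= 5, so t >= 5/3.
Smallest integer t = ceil(5/3) = 2.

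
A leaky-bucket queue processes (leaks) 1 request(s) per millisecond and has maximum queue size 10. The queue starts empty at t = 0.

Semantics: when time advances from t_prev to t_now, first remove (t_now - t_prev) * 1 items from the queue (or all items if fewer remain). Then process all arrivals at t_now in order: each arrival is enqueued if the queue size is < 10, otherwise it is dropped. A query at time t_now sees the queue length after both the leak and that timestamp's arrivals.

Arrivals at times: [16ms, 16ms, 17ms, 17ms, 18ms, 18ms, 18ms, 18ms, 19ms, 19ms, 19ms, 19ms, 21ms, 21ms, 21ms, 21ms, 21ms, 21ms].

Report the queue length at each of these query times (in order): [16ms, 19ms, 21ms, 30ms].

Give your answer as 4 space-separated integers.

Answer: 2 9 10 1

Derivation:
Queue lengths at query times:
  query t=16ms: backlog = 2
  query t=19ms: backlog = 9
  query t=21ms: backlog = 10
  query t=30ms: backlog = 1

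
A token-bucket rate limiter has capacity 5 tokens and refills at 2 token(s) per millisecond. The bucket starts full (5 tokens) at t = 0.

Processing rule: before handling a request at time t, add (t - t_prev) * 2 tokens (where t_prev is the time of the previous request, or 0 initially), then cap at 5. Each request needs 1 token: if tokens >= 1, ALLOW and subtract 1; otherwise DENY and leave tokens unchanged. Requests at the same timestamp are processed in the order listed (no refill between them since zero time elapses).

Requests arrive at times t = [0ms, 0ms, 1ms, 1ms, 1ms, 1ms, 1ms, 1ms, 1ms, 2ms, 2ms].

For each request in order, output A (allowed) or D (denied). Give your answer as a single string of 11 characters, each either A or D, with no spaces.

Simulating step by step:
  req#1 t=0ms: ALLOW
  req#2 t=0ms: ALLOW
  req#3 t=1ms: ALLOW
  req#4 t=1ms: ALLOW
  req#5 t=1ms: ALLOW
  req#6 t=1ms: ALLOW
  req#7 t=1ms: ALLOW
  req#8 t=1ms: DENY
  req#9 t=1ms: DENY
  req#10 t=2ms: ALLOW
  req#11 t=2ms: ALLOW

Answer: AAAAAAADDAA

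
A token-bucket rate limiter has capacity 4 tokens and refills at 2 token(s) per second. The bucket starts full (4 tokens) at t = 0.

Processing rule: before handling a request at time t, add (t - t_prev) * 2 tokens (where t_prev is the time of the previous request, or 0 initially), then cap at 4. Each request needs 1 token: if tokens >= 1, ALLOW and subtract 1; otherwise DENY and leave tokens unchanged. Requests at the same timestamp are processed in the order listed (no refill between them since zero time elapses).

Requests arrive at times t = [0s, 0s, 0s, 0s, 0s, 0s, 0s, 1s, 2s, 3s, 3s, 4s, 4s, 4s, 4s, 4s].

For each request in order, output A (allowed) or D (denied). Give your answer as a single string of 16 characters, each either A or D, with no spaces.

Simulating step by step:
  req#1 t=0s: ALLOW
  req#2 t=0s: ALLOW
  req#3 t=0s: ALLOW
  req#4 t=0s: ALLOW
  req#5 t=0s: DENY
  req#6 t=0s: DENY
  req#7 t=0s: DENY
  req#8 t=1s: ALLOW
  req#9 t=2s: ALLOW
  req#10 t=3s: ALLOW
  req#11 t=3s: ALLOW
  req#12 t=4s: ALLOW
  req#13 t=4s: ALLOW
  req#14 t=4s: ALLOW
  req#15 t=4s: ALLOW
  req#16 t=4s: DENY

Answer: AAAADDDAAAAAAAAD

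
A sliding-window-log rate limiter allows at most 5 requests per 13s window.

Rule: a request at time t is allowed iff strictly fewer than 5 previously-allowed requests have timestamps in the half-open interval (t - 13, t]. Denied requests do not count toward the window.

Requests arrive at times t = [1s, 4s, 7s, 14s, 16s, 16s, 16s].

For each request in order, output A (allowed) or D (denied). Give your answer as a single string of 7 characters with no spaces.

Answer: AAAAAAD

Derivation:
Tracking allowed requests in the window:
  req#1 t=1s: ALLOW
  req#2 t=4s: ALLOW
  req#3 t=7s: ALLOW
  req#4 t=14s: ALLOW
  req#5 t=16s: ALLOW
  req#6 t=16s: ALLOW
  req#7 t=16s: DENY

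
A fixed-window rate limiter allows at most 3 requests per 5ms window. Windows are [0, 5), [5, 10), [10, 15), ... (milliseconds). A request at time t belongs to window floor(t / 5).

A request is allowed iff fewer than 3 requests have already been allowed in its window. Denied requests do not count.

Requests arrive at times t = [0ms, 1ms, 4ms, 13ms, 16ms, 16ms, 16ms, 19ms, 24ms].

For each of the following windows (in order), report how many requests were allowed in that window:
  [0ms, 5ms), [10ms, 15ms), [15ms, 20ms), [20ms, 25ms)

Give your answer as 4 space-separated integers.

Answer: 3 1 3 1

Derivation:
Processing requests:
  req#1 t=0ms (window 0): ALLOW
  req#2 t=1ms (window 0): ALLOW
  req#3 t=4ms (window 0): ALLOW
  req#4 t=13ms (window 2): ALLOW
  req#5 t=16ms (window 3): ALLOW
  req#6 t=16ms (window 3): ALLOW
  req#7 t=16ms (window 3): ALLOW
  req#8 t=19ms (window 3): DENY
  req#9 t=24ms (window 4): ALLOW

Allowed counts by window: 3 1 3 1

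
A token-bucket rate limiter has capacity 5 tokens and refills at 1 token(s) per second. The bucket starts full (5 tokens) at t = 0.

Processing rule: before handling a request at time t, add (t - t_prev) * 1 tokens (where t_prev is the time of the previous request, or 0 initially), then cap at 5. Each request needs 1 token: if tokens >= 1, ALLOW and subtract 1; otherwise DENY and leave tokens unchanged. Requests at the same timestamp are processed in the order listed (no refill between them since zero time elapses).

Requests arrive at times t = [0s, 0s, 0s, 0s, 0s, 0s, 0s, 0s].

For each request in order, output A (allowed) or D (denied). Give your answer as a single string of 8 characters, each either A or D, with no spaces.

Simulating step by step:
  req#1 t=0s: ALLOW
  req#2 t=0s: ALLOW
  req#3 t=0s: ALLOW
  req#4 t=0s: ALLOW
  req#5 t=0s: ALLOW
  req#6 t=0s: DENY
  req#7 t=0s: DENY
  req#8 t=0s: DENY

Answer: AAAAADDD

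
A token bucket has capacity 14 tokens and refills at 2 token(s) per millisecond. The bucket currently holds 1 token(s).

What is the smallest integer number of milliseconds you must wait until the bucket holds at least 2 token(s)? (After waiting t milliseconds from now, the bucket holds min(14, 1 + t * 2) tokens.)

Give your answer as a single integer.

Answer: 1

Derivation:
Need 1 + t * 2 >= 2, so t >= 1/2.
Smallest integer t = ceil(1/2) = 1.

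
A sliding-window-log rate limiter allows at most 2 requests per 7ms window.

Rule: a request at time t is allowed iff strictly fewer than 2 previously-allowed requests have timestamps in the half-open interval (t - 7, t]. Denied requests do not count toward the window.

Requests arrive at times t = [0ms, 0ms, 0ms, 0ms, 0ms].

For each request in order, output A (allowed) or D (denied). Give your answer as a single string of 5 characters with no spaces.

Answer: AADDD

Derivation:
Tracking allowed requests in the window:
  req#1 t=0ms: ALLOW
  req#2 t=0ms: ALLOW
  req#3 t=0ms: DENY
  req#4 t=0ms: DENY
  req#5 t=0ms: DENY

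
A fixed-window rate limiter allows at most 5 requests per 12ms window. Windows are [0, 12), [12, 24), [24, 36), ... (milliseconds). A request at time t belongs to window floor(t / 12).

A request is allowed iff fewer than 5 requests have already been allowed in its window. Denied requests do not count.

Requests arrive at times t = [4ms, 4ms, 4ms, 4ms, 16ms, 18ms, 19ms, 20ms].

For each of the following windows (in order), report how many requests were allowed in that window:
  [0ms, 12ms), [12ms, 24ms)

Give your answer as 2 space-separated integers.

Answer: 4 4

Derivation:
Processing requests:
  req#1 t=4ms (window 0): ALLOW
  req#2 t=4ms (window 0): ALLOW
  req#3 t=4ms (window 0): ALLOW
  req#4 t=4ms (window 0): ALLOW
  req#5 t=16ms (window 1): ALLOW
  req#6 t=18ms (window 1): ALLOW
  req#7 t=19ms (window 1): ALLOW
  req#8 t=20ms (window 1): ALLOW

Allowed counts by window: 4 4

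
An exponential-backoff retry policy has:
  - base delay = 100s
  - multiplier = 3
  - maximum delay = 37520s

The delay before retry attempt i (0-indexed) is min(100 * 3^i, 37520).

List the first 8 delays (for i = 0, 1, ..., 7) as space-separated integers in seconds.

Computing each delay:
  i=0: min(100*3^0, 37520) = 100
  i=1: min(100*3^1, 37520) = 300
  i=2: min(100*3^2, 37520) = 900
  i=3: min(100*3^3, 37520) = 2700
  i=4: min(100*3^4, 37520) = 8100
  i=5: min(100*3^5, 37520) = 24300
  i=6: min(100*3^6, 37520) = 37520
  i=7: min(100*3^7, 37520) = 37520

Answer: 100 300 900 2700 8100 24300 37520 37520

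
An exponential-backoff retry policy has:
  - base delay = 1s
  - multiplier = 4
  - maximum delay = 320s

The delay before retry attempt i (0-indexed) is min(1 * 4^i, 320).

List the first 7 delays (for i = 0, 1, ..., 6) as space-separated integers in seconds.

Answer: 1 4 16 64 256 320 320

Derivation:
Computing each delay:
  i=0: min(1*4^0, 320) = 1
  i=1: min(1*4^1, 320) = 4
  i=2: min(1*4^2, 320) = 16
  i=3: min(1*4^3, 320) = 64
  i=4: min(1*4^4, 320) = 256
  i=5: min(1*4^5, 320) = 320
  i=6: min(1*4^6, 320) = 320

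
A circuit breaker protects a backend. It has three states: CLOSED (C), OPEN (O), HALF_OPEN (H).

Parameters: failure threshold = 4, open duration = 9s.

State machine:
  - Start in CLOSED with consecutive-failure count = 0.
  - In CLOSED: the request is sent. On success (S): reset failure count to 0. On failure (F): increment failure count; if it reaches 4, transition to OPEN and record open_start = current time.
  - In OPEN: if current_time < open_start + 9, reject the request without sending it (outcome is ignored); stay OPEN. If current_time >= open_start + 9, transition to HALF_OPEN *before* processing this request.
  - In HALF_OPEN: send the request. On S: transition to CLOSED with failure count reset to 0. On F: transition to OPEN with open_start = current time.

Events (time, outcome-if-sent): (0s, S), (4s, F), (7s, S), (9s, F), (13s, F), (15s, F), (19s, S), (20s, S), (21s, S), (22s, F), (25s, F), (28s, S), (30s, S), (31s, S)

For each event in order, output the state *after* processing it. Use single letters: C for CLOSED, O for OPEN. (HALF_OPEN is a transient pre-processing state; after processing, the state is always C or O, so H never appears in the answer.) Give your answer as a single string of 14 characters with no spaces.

State after each event:
  event#1 t=0s outcome=S: state=CLOSED
  event#2 t=4s outcome=F: state=CLOSED
  event#3 t=7s outcome=S: state=CLOSED
  event#4 t=9s outcome=F: state=CLOSED
  event#5 t=13s outcome=F: state=CLOSED
  event#6 t=15s outcome=F: state=CLOSED
  event#7 t=19s outcome=S: state=CLOSED
  event#8 t=20s outcome=S: state=CLOSED
  event#9 t=21s outcome=S: state=CLOSED
  event#10 t=22s outcome=F: state=CLOSED
  event#11 t=25s outcome=F: state=CLOSED
  event#12 t=28s outcome=S: state=CLOSED
  event#13 t=30s outcome=S: state=CLOSED
  event#14 t=31s outcome=S: state=CLOSED

Answer: CCCCCCCCCCCCCC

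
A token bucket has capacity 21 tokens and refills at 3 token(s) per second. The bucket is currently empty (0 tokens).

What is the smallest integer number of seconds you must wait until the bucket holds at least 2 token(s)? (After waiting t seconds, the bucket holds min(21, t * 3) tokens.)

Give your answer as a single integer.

Need t * 3 >= 2, so t >= 2/3.
Smallest integer t = ceil(2/3) = 1.

Answer: 1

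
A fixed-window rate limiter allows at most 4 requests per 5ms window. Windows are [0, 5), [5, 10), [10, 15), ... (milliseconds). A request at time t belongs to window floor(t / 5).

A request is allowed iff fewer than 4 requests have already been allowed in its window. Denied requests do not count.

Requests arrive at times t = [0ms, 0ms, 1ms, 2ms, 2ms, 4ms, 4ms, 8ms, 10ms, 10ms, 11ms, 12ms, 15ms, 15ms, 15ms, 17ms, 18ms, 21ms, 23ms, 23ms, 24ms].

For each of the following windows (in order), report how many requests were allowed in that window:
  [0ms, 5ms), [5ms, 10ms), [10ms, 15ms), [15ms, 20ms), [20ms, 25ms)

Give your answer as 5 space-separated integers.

Processing requests:
  req#1 t=0ms (window 0): ALLOW
  req#2 t=0ms (window 0): ALLOW
  req#3 t=1ms (window 0): ALLOW
  req#4 t=2ms (window 0): ALLOW
  req#5 t=2ms (window 0): DENY
  req#6 t=4ms (window 0): DENY
  req#7 t=4ms (window 0): DENY
  req#8 t=8ms (window 1): ALLOW
  req#9 t=10ms (window 2): ALLOW
  req#10 t=10ms (window 2): ALLOW
  req#11 t=11ms (window 2): ALLOW
  req#12 t=12ms (window 2): ALLOW
  req#13 t=15ms (window 3): ALLOW
  req#14 t=15ms (window 3): ALLOW
  req#15 t=15ms (window 3): ALLOW
  req#16 t=17ms (window 3): ALLOW
  req#17 t=18ms (window 3): DENY
  req#18 t=21ms (window 4): ALLOW
  req#19 t=23ms (window 4): ALLOW
  req#20 t=23ms (window 4): ALLOW
  req#21 t=24ms (window 4): ALLOW

Allowed counts by window: 4 1 4 4 4

Answer: 4 1 4 4 4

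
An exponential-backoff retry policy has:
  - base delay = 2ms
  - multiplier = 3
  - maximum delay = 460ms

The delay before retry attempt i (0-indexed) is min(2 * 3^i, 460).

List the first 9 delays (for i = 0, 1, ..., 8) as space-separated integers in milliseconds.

Computing each delay:
  i=0: min(2*3^0, 460) = 2
  i=1: min(2*3^1, 460) = 6
  i=2: min(2*3^2, 460) = 18
  i=3: min(2*3^3, 460) = 54
  i=4: min(2*3^4, 460) = 162
  i=5: min(2*3^5, 460) = 460
  i=6: min(2*3^6, 460) = 460
  i=7: min(2*3^7, 460) = 460
  i=8: min(2*3^8, 460) = 460

Answer: 2 6 18 54 162 460 460 460 460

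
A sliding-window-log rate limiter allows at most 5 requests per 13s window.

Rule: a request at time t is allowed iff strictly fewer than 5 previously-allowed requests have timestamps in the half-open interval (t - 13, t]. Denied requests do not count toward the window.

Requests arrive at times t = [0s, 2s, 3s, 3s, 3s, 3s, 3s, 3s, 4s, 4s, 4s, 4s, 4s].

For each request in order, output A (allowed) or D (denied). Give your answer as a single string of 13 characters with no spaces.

Tracking allowed requests in the window:
  req#1 t=0s: ALLOW
  req#2 t=2s: ALLOW
  req#3 t=3s: ALLOW
  req#4 t=3s: ALLOW
  req#5 t=3s: ALLOW
  req#6 t=3s: DENY
  req#7 t=3s: DENY
  req#8 t=3s: DENY
  req#9 t=4s: DENY
  req#10 t=4s: DENY
  req#11 t=4s: DENY
  req#12 t=4s: DENY
  req#13 t=4s: DENY

Answer: AAAAADDDDDDDD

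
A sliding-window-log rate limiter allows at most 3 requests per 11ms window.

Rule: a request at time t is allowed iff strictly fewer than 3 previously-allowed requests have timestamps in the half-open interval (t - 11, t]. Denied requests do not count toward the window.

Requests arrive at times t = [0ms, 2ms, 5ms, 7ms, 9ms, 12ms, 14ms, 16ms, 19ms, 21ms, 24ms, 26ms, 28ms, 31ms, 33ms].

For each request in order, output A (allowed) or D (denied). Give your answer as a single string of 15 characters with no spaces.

Tracking allowed requests in the window:
  req#1 t=0ms: ALLOW
  req#2 t=2ms: ALLOW
  req#3 t=5ms: ALLOW
  req#4 t=7ms: DENY
  req#5 t=9ms: DENY
  req#6 t=12ms: ALLOW
  req#7 t=14ms: ALLOW
  req#8 t=16ms: ALLOW
  req#9 t=19ms: DENY
  req#10 t=21ms: DENY
  req#11 t=24ms: ALLOW
  req#12 t=26ms: ALLOW
  req#13 t=28ms: ALLOW
  req#14 t=31ms: DENY
  req#15 t=33ms: DENY

Answer: AAADDAAADDAAADD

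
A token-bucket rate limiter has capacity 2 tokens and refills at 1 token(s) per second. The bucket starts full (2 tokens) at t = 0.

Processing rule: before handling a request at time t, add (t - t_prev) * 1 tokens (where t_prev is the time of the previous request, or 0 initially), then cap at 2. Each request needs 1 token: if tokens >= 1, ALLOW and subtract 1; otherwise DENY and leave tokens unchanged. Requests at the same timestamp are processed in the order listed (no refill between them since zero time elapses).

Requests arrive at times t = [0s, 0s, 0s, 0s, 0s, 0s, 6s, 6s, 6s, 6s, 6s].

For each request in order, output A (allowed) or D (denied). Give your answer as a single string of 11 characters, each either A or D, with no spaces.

Answer: AADDDDAADDD

Derivation:
Simulating step by step:
  req#1 t=0s: ALLOW
  req#2 t=0s: ALLOW
  req#3 t=0s: DENY
  req#4 t=0s: DENY
  req#5 t=0s: DENY
  req#6 t=0s: DENY
  req#7 t=6s: ALLOW
  req#8 t=6s: ALLOW
  req#9 t=6s: DENY
  req#10 t=6s: DENY
  req#11 t=6s: DENY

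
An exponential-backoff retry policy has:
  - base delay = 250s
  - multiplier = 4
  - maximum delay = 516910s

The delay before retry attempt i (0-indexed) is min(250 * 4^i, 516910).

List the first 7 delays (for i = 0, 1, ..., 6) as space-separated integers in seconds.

Computing each delay:
  i=0: min(250*4^0, 516910) = 250
  i=1: min(250*4^1, 516910) = 1000
  i=2: min(250*4^2, 516910) = 4000
  i=3: min(250*4^3, 516910) = 16000
  i=4: min(250*4^4, 516910) = 64000
  i=5: min(250*4^5, 516910) = 256000
  i=6: min(250*4^6, 516910) = 516910

Answer: 250 1000 4000 16000 64000 256000 516910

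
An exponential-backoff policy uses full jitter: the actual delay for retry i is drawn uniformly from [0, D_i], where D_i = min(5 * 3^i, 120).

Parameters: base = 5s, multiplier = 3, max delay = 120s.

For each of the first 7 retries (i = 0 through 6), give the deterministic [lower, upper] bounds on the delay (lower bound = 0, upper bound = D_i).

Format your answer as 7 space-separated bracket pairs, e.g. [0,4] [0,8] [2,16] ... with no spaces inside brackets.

Computing bounds per retry:
  i=0: D_i=min(5*3^0,120)=5, bounds=[0,5]
  i=1: D_i=min(5*3^1,120)=15, bounds=[0,15]
  i=2: D_i=min(5*3^2,120)=45, bounds=[0,45]
  i=3: D_i=min(5*3^3,120)=120, bounds=[0,120]
  i=4: D_i=min(5*3^4,120)=120, bounds=[0,120]
  i=5: D_i=min(5*3^5,120)=120, bounds=[0,120]
  i=6: D_i=min(5*3^6,120)=120, bounds=[0,120]

Answer: [0,5] [0,15] [0,45] [0,120] [0,120] [0,120] [0,120]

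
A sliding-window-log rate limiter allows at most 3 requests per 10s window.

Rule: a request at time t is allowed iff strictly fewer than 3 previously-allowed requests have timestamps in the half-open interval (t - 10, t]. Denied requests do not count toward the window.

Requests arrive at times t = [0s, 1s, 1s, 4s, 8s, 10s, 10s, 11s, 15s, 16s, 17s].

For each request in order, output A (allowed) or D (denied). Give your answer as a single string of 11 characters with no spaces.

Tracking allowed requests in the window:
  req#1 t=0s: ALLOW
  req#2 t=1s: ALLOW
  req#3 t=1s: ALLOW
  req#4 t=4s: DENY
  req#5 t=8s: DENY
  req#6 t=10s: ALLOW
  req#7 t=10s: DENY
  req#8 t=11s: ALLOW
  req#9 t=15s: ALLOW
  req#10 t=16s: DENY
  req#11 t=17s: DENY

Answer: AAADDADAADD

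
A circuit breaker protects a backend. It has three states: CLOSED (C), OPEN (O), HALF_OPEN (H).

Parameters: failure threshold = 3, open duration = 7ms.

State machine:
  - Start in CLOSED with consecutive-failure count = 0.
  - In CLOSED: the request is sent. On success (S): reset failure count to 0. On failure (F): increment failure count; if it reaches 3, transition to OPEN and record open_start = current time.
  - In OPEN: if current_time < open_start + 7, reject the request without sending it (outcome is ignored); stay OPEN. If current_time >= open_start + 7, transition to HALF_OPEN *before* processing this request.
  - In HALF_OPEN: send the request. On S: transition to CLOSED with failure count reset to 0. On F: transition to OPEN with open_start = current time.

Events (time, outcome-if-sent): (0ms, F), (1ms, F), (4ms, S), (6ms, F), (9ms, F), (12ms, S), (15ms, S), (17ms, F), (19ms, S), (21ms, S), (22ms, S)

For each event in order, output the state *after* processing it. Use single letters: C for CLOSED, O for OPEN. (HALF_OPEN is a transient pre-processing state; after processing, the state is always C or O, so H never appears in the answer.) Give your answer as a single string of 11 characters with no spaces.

State after each event:
  event#1 t=0ms outcome=F: state=CLOSED
  event#2 t=1ms outcome=F: state=CLOSED
  event#3 t=4ms outcome=S: state=CLOSED
  event#4 t=6ms outcome=F: state=CLOSED
  event#5 t=9ms outcome=F: state=CLOSED
  event#6 t=12ms outcome=S: state=CLOSED
  event#7 t=15ms outcome=S: state=CLOSED
  event#8 t=17ms outcome=F: state=CLOSED
  event#9 t=19ms outcome=S: state=CLOSED
  event#10 t=21ms outcome=S: state=CLOSED
  event#11 t=22ms outcome=S: state=CLOSED

Answer: CCCCCCCCCCC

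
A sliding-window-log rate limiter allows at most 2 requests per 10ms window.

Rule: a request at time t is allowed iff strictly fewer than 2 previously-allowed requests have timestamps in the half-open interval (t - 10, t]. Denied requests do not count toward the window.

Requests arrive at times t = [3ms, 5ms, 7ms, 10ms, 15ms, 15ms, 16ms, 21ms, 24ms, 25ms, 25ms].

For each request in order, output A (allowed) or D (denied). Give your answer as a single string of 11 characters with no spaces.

Answer: AADDAADDDAA

Derivation:
Tracking allowed requests in the window:
  req#1 t=3ms: ALLOW
  req#2 t=5ms: ALLOW
  req#3 t=7ms: DENY
  req#4 t=10ms: DENY
  req#5 t=15ms: ALLOW
  req#6 t=15ms: ALLOW
  req#7 t=16ms: DENY
  req#8 t=21ms: DENY
  req#9 t=24ms: DENY
  req#10 t=25ms: ALLOW
  req#11 t=25ms: ALLOW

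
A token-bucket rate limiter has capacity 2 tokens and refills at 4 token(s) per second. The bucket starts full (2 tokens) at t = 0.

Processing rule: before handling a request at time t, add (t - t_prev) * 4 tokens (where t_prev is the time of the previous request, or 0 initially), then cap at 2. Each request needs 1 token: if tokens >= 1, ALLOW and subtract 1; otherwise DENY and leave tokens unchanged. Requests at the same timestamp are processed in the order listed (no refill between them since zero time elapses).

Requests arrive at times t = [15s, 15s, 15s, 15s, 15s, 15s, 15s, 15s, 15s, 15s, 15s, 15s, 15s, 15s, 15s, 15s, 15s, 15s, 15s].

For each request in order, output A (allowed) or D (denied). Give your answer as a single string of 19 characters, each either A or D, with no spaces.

Simulating step by step:
  req#1 t=15s: ALLOW
  req#2 t=15s: ALLOW
  req#3 t=15s: DENY
  req#4 t=15s: DENY
  req#5 t=15s: DENY
  req#6 t=15s: DENY
  req#7 t=15s: DENY
  req#8 t=15s: DENY
  req#9 t=15s: DENY
  req#10 t=15s: DENY
  req#11 t=15s: DENY
  req#12 t=15s: DENY
  req#13 t=15s: DENY
  req#14 t=15s: DENY
  req#15 t=15s: DENY
  req#16 t=15s: DENY
  req#17 t=15s: DENY
  req#18 t=15s: DENY
  req#19 t=15s: DENY

Answer: AADDDDDDDDDDDDDDDDD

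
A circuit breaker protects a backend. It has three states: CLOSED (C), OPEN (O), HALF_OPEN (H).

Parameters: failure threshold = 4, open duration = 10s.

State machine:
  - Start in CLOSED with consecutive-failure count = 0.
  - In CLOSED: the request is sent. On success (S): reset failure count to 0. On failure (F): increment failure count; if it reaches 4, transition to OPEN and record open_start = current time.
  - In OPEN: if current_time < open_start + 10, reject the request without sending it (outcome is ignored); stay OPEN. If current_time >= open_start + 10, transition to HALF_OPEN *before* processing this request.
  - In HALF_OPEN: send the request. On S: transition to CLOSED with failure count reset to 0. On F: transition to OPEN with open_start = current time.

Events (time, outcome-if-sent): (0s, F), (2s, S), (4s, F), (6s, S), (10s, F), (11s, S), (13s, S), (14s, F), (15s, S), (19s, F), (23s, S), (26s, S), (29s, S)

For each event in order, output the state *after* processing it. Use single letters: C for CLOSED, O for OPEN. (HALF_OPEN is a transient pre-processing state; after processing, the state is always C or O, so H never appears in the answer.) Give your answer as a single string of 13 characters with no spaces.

Answer: CCCCCCCCCCCCC

Derivation:
State after each event:
  event#1 t=0s outcome=F: state=CLOSED
  event#2 t=2s outcome=S: state=CLOSED
  event#3 t=4s outcome=F: state=CLOSED
  event#4 t=6s outcome=S: state=CLOSED
  event#5 t=10s outcome=F: state=CLOSED
  event#6 t=11s outcome=S: state=CLOSED
  event#7 t=13s outcome=S: state=CLOSED
  event#8 t=14s outcome=F: state=CLOSED
  event#9 t=15s outcome=S: state=CLOSED
  event#10 t=19s outcome=F: state=CLOSED
  event#11 t=23s outcome=S: state=CLOSED
  event#12 t=26s outcome=S: state=CLOSED
  event#13 t=29s outcome=S: state=CLOSED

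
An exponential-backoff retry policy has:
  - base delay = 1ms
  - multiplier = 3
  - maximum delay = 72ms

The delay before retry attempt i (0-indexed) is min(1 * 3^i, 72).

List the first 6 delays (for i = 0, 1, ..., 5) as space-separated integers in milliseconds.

Answer: 1 3 9 27 72 72

Derivation:
Computing each delay:
  i=0: min(1*3^0, 72) = 1
  i=1: min(1*3^1, 72) = 3
  i=2: min(1*3^2, 72) = 9
  i=3: min(1*3^3, 72) = 27
  i=4: min(1*3^4, 72) = 72
  i=5: min(1*3^5, 72) = 72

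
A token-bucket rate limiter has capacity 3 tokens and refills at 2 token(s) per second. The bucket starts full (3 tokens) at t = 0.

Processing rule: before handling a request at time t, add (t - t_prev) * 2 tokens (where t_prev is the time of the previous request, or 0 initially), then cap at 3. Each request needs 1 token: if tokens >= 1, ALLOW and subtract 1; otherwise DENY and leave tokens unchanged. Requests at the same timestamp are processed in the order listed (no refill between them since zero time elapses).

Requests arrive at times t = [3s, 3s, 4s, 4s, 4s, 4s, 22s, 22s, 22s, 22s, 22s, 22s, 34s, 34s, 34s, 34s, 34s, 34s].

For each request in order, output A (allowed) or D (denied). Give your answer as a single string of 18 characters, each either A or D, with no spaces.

Answer: AAAAADAAADDDAAADDD

Derivation:
Simulating step by step:
  req#1 t=3s: ALLOW
  req#2 t=3s: ALLOW
  req#3 t=4s: ALLOW
  req#4 t=4s: ALLOW
  req#5 t=4s: ALLOW
  req#6 t=4s: DENY
  req#7 t=22s: ALLOW
  req#8 t=22s: ALLOW
  req#9 t=22s: ALLOW
  req#10 t=22s: DENY
  req#11 t=22s: DENY
  req#12 t=22s: DENY
  req#13 t=34s: ALLOW
  req#14 t=34s: ALLOW
  req#15 t=34s: ALLOW
  req#16 t=34s: DENY
  req#17 t=34s: DENY
  req#18 t=34s: DENY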